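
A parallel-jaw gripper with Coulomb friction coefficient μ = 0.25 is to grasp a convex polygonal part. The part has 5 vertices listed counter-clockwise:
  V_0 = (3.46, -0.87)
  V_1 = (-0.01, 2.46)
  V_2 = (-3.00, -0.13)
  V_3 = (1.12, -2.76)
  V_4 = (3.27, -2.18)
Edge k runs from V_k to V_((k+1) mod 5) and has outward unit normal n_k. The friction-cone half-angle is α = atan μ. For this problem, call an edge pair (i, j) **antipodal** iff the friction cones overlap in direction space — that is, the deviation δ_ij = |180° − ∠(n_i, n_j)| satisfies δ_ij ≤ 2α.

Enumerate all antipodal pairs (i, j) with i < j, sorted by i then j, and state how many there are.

count = 2; pairs: (0,2), (1,3)

α = atan 0.25 = 14.04°;  2α = 28.07°
n_0 = (+0.6924, +0.7215)
n_1 = (-0.6547, +0.7559)
n_2 = (-0.5381, -0.8429)
n_3 = (+0.2605, -0.9655)
n_4 = (+0.9896, -0.1435)
  (0,1): δ = 95.28°  ·
  (0,2): δ = 11.27°  ✓
  (0,3): δ = 58.92°  ·
  (0,4): δ = 125.57°  ·
  (1,2): δ = 73.45°  ·
  (1,3): δ = 25.80°  ✓
  (1,4): δ = 40.85°  ·
  (2,3): δ = 132.35°  ·
  (2,4): δ = 65.70°  ·
  (3,4): δ = 113.35°  ·
antipodal pairs: 2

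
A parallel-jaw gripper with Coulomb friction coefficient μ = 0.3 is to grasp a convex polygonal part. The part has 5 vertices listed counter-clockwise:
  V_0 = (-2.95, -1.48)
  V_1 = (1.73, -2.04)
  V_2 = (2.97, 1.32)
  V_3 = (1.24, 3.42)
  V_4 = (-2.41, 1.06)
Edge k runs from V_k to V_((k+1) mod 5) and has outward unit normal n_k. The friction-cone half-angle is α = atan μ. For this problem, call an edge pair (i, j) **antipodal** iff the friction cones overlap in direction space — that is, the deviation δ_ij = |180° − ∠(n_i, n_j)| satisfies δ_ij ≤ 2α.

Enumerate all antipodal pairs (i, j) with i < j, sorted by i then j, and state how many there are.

count = 1; pairs: (1,4)

α = atan 0.3 = 16.70°;  2α = 33.40°
n_0 = (-0.1188, -0.9929)
n_1 = (+0.9382, -0.3462)
n_2 = (+0.7718, +0.6358)
n_3 = (-0.5430, +0.8398)
n_4 = (-0.9781, +0.2080)
  (0,1): δ = 103.43°  ·
  (0,2): δ = 43.69°  ·
  (0,3): δ = 39.71°  ·
  (0,4): δ = 84.82°  ·
  (1,2): δ = 120.26°  ·
  (1,3): δ = 36.86°  ·
  (1,4): δ = 8.25°  ✓
  (2,3): δ = 96.60°  ·
  (2,4): δ = 51.48°  ·
  (3,4): δ = 134.89°  ·
antipodal pairs: 1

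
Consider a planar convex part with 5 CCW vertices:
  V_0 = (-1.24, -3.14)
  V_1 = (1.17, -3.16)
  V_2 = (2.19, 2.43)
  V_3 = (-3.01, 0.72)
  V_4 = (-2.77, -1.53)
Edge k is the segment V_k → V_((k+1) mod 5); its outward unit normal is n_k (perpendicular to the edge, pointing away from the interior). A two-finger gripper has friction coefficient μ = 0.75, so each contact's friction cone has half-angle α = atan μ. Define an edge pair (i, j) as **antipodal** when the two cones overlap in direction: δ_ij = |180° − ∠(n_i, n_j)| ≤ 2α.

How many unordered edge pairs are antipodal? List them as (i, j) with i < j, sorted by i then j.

α = atan 0.75 = 36.87°;  2α = 73.74°
n_0 = (-0.0083, -1.0000)
n_1 = (+0.9838, -0.1795)
n_2 = (-0.3124, +0.9500)
n_3 = (-0.9944, -0.1061)
n_4 = (-0.7249, -0.6889)
  (0,1): δ = 99.87°  ·
  (0,2): δ = 18.68°  ✓
  (0,3): δ = 96.56°  ·
  (0,4): δ = 134.02°  ·
  (1,2): δ = 61.46°  ✓
  (1,3): δ = 16.43°  ✓
  (1,4): δ = 53.88°  ✓
  (2,3): δ = 102.11°  ·
  (2,4): δ = 64.66°  ✓
  (3,4): δ = 142.55°  ·
antipodal pairs: 5

count = 5; pairs: (0,2), (1,2), (1,3), (1,4), (2,4)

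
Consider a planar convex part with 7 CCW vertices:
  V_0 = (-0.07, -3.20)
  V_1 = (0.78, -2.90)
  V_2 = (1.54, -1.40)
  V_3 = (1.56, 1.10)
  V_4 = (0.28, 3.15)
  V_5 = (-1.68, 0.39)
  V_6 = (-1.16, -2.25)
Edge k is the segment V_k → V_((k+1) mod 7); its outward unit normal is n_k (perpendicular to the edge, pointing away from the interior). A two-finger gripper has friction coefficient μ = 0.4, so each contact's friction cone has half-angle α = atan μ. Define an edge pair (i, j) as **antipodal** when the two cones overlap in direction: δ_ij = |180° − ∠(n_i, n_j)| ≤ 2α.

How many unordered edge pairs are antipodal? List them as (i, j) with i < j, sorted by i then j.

count = 7; pairs: (0,4), (1,4), (1,5), (2,4), (2,5), (3,5), (3,6)

α = atan 0.4 = 21.80°;  2α = 43.60°
n_0 = (+0.3328, -0.9430)
n_1 = (+0.8920, -0.4520)
n_2 = (+1.0000, -0.0080)
n_3 = (+0.8482, +0.5296)
n_4 = (-0.8153, +0.5790)
n_5 = (-0.9811, -0.1933)
n_6 = (-0.6570, -0.7539)
  (0,1): δ = 136.31°  ·
  (0,2): δ = 109.90°  ·
  (0,3): δ = 77.46°  ·
  (0,4): δ = 35.18°  ✓
  (0,5): δ = 81.70°  ·
  (0,6): δ = 119.49°  ·
  (1,2): δ = 153.59°  ·
  (1,3): δ = 121.15°  ·
  (1,4): δ = 8.51°  ✓
  (1,5): δ = 38.01°  ✓
  (1,6): δ = 75.80°  ·
  (2,3): δ = 147.56°  ·
  (2,4): δ = 34.92°  ✓
  (2,5): δ = 11.60°  ✓
  (2,6): δ = 49.38°  ·
  (3,4): δ = 67.36°  ·
  (3,5): δ = 20.84°  ✓
  (3,6): δ = 16.95°  ✓
  (4,5): δ = 133.48°  ·
  (4,6): δ = 95.69°  ·
  (5,6): δ = 142.22°  ·
antipodal pairs: 7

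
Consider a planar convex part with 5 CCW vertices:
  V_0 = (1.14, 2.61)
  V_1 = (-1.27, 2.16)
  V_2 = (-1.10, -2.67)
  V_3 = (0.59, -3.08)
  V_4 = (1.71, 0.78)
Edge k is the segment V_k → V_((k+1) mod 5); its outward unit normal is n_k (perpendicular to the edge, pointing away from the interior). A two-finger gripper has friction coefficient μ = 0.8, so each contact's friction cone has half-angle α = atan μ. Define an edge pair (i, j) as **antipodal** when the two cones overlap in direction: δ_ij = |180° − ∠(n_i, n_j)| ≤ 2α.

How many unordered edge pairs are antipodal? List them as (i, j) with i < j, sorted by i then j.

α = atan 0.8 = 38.66°;  2α = 77.32°
n_0 = (-0.1835, +0.9830)
n_1 = (-0.9994, -0.0352)
n_2 = (-0.2358, -0.9718)
n_3 = (+0.9604, -0.2787)
n_4 = (+0.9548, +0.2974)
  (0,1): δ = 98.56°  ·
  (0,2): δ = 24.21°  ✓
  (0,3): δ = 63.24°  ✓
  (0,4): δ = 96.72°  ·
  (1,2): δ = 105.65°  ·
  (1,3): δ = 18.20°  ✓
  (1,4): δ = 15.28°  ✓
  (2,3): δ = 92.54°  ·
  (2,4): δ = 59.06°  ✓
  (3,4): δ = 146.52°  ·
antipodal pairs: 5

count = 5; pairs: (0,2), (0,3), (1,3), (1,4), (2,4)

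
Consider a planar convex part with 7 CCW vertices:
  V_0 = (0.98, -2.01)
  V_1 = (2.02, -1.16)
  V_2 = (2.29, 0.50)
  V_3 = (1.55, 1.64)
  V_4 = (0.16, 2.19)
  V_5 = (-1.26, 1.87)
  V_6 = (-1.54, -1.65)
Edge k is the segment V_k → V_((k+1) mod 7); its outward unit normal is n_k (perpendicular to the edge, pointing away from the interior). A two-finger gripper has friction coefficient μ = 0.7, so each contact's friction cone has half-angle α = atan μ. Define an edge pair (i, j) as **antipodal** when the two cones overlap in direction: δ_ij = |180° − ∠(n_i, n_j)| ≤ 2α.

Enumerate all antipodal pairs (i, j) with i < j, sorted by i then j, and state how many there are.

count = 9; pairs: (0,3), (0,4), (0,5), (1,4), (1,5), (2,5), (2,6), (3,6), (4,6)

α = atan 0.7 = 34.99°;  2α = 69.98°
n_0 = (+0.6328, -0.7743)
n_1 = (+0.9870, -0.1605)
n_2 = (+0.8388, +0.5445)
n_3 = (+0.3679, +0.9299)
n_4 = (-0.2198, +0.9755)
n_5 = (-0.9969, +0.0793)
n_6 = (-0.1414, -0.9899)
  (0,1): δ = 138.50°  ·
  (0,2): δ = 96.27°  ·
  (0,3): δ = 60.85°  ✓
  (0,4): δ = 26.56°  ✓
  (0,5): δ = 46.19°  ✓
  (0,6): δ = 132.61°  ·
  (1,2): δ = 137.77°  ·
  (1,3): δ = 102.35°  ·
  (1,4): δ = 68.06°  ✓
  (1,5): δ = 4.69°  ✓
  (1,6): δ = 91.11°  ·
  (2,3): δ = 144.58°  ·
  (2,4): δ = 110.29°  ·
  (2,5): δ = 37.54°  ✓
  (2,6): δ = 48.88°  ✓
  (3,4): δ = 145.71°  ·
  (3,5): δ = 72.96°  ·
  (3,6): δ = 13.46°  ✓
  (4,5): δ = 107.25°  ·
  (4,6): δ = 20.83°  ✓
  (5,6): δ = 93.58°  ·
antipodal pairs: 9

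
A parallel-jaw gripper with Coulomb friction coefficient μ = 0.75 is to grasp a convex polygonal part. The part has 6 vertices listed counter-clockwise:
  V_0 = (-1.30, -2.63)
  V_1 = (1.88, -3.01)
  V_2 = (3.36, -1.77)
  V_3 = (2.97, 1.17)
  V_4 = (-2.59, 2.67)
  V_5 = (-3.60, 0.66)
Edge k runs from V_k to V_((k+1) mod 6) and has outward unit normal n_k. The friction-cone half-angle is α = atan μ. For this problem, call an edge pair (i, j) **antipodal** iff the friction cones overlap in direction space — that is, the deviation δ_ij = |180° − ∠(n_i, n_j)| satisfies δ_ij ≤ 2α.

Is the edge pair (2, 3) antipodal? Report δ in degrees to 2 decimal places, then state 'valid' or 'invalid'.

δ = 112.65°, invalid

α = atan 0.75 = 36.87°;  2α = 73.74°
edge 2: e_2 = (-0.39, +2.94);  n_2 = (+0.9913, +0.1315)
edge 3: e_3 = (-5.56, +1.50);  n_3 = (+0.2605, +0.9655)
∠(n_2, n_3) = 67.35°
δ = |180° − 67.35°| = 112.65°
112.65° > 2α = 73.74°  →  invalid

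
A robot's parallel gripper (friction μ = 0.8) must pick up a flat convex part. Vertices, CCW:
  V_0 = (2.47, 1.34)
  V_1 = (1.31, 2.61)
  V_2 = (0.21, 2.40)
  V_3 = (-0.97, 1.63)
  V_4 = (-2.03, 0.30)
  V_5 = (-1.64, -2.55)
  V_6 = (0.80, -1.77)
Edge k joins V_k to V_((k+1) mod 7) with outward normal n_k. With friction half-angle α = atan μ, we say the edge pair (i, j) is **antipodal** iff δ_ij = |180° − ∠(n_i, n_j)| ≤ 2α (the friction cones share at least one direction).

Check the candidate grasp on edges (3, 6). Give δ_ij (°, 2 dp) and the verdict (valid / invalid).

δ = 10.32°, valid

α = atan 0.8 = 38.66°;  2α = 77.32°
edge 3: e_3 = (-1.06, -1.33);  n_3 = (-0.7820, +0.6233)
edge 6: e_6 = (+1.67, +3.11);  n_6 = (+0.8810, -0.4731)
∠(n_3, n_6) = 169.68°
δ = |180° − 169.68°| = 10.32°
10.32° ≤ 2α = 77.32°  →  valid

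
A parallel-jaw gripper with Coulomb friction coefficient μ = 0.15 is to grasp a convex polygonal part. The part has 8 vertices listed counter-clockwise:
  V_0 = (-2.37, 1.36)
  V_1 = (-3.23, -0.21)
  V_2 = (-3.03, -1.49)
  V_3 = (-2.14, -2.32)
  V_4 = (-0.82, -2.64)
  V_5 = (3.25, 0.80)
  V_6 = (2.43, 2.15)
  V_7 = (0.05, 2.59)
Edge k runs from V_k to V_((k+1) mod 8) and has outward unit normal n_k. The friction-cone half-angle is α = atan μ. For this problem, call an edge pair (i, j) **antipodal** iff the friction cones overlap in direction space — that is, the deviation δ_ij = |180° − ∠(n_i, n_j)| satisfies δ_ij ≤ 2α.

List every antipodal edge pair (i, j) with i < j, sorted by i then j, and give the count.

count = 3; pairs: (2,5), (3,6), (4,7)

α = atan 0.15 = 8.53°;  2α = 17.06°
n_0 = (-0.8770, +0.4804)
n_1 = (-0.9880, -0.1544)
n_2 = (-0.6820, -0.7313)
n_3 = (-0.2356, -0.9719)
n_4 = (+0.6455, -0.7637)
n_5 = (+0.8547, +0.5191)
n_6 = (+0.1818, +0.9833)
n_7 = (-0.4531, +0.8915)
  (0,1): δ = 142.41°  ·
  (0,2): δ = 104.29°  ·
  (0,3): δ = 74.91°  ·
  (0,4): δ = 21.08°  ·
  (0,5): δ = 59.99°  ·
  (0,6): δ = 108.24°  ·
  (0,7): δ = 145.66°  ·
  (1,2): δ = 141.88°  ·
  (1,3): δ = 112.51°  ·
  (1,4): δ = 58.68°  ·
  (1,5): δ = 22.39°  ·
  (1,6): δ = 70.65°  ·
  (1,7): δ = 108.06°  ·
  (2,3): δ = 150.62°  ·
  (2,4): δ = 96.79°  ·
  (2,5): δ = 15.72°  ✓
  (2,6): δ = 32.53°  ·
  (2,7): δ = 69.94°  ·
  (3,4): δ = 126.17°  ·
  (3,5): δ = 45.10°  ·
  (3,6): δ = 3.15°  ✓
  (3,7): δ = 40.57°  ·
  (4,5): δ = 98.93°  ·
  (4,6): δ = 50.68°  ·
  (4,7): δ = 13.26°  ✓
  (5,6): δ = 131.75°  ·
  (5,7): δ = 94.33°  ·
  (6,7): δ = 142.58°  ·
antipodal pairs: 3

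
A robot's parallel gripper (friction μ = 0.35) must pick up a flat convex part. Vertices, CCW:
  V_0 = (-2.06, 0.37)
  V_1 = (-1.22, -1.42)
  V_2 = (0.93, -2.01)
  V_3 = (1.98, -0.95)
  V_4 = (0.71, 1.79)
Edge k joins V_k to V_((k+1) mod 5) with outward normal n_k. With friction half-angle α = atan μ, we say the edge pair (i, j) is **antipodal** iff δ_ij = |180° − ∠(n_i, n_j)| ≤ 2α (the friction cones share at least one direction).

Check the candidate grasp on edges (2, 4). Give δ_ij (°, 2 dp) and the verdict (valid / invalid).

δ = 18.13°, valid

α = atan 0.35 = 19.29°;  2α = 38.58°
edge 2: e_2 = (+1.05, +1.06);  n_2 = (+0.7105, -0.7037)
edge 4: e_4 = (-2.77, -1.42);  n_4 = (-0.4562, +0.8899)
∠(n_2, n_4) = 161.87°
δ = |180° − 161.87°| = 18.13°
18.13° ≤ 2α = 38.58°  →  valid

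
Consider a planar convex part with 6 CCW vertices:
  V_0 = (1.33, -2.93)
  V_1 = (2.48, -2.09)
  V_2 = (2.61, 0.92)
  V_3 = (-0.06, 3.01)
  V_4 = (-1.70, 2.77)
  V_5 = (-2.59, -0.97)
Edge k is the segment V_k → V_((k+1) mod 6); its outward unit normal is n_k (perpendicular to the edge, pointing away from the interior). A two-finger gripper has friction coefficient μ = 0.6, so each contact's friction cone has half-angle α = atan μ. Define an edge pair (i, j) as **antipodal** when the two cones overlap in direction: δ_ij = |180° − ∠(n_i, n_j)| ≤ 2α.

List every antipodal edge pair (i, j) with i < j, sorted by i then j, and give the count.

count = 5; pairs: (0,3), (0,4), (1,4), (2,5), (3,5)

α = atan 0.6 = 30.96°;  2α = 61.93°
n_0 = (+0.5898, -0.8075)
n_1 = (+0.9991, -0.0431)
n_2 = (+0.6164, +0.7874)
n_3 = (-0.1448, +0.9895)
n_4 = (-0.9728, +0.2315)
n_5 = (-0.4472, -0.8944)
  (0,1): δ = 128.62°  ·
  (0,2): δ = 74.20°  ·
  (0,3): δ = 27.82°  ✓
  (0,4): δ = 40.47°  ✓
  (0,5): δ = 117.29°  ·
  (1,2): δ = 125.58°  ·
  (1,3): δ = 79.20°  ·
  (1,4): δ = 10.91°  ✓
  (1,5): δ = 65.91°  ·
  (2,3): δ = 133.62°  ·
  (2,4): δ = 65.33°  ·
  (2,5): δ = 11.49°  ✓
  (3,4): δ = 111.71°  ·
  (3,5): δ = 34.89°  ✓
  (4,5): δ = 103.18°  ·
antipodal pairs: 5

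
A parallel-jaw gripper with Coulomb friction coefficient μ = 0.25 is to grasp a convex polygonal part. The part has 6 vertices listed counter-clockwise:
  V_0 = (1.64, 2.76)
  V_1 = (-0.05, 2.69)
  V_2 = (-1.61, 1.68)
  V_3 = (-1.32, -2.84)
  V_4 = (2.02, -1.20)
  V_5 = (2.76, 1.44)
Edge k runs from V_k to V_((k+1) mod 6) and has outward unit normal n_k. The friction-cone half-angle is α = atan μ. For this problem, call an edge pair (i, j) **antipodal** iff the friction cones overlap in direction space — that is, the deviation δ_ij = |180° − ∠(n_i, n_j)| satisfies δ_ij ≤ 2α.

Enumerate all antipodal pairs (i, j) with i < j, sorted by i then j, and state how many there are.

α = atan 0.25 = 14.04°;  2α = 28.07°
n_0 = (-0.0414, +0.9991)
n_1 = (-0.5435, +0.8394)
n_2 = (-0.9979, -0.0640)
n_3 = (+0.4408, -0.8976)
n_4 = (+0.9629, -0.2699)
n_5 = (+0.7625, +0.6470)
  (0,1): δ = 149.45°  ·
  (0,2): δ = 88.70°  ·
  (0,3): δ = 23.78°  ✓
  (0,4): δ = 71.97°  ·
  (0,5): δ = 127.94°  ·
  (1,2): δ = 119.25°  ·
  (1,3): δ = 6.77°  ✓
  (1,4): δ = 41.42°  ·
  (1,5): δ = 97.39°  ·
  (2,3): δ = 67.52°  ·
  (2,4): δ = 19.33°  ✓
  (2,5): δ = 36.64°  ·
  (3,4): δ = 131.81°  ·
  (3,5): δ = 75.84°  ·
  (4,5): δ = 124.03°  ·
antipodal pairs: 3

count = 3; pairs: (0,3), (1,3), (2,4)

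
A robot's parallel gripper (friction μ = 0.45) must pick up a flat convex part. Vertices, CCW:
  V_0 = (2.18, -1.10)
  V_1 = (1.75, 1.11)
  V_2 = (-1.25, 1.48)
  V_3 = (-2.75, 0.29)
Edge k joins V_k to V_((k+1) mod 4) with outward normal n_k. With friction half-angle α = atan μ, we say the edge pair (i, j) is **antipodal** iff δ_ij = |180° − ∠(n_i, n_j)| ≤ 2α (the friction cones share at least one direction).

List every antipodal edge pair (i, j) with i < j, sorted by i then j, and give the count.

count = 1; pairs: (1,3)

α = atan 0.45 = 24.23°;  2α = 48.46°
n_0 = (+0.9816, +0.1910)
n_1 = (+0.1224, +0.9925)
n_2 = (-0.6215, +0.7834)
n_3 = (-0.2714, -0.9625)
  (0,1): δ = 108.04°  ·
  (0,2): δ = 62.58°  ·
  (0,3): δ = 63.24°  ·
  (1,2): δ = 134.54°  ·
  (1,3): δ = 8.71°  ✓
  (2,3): δ = 54.17°  ·
antipodal pairs: 1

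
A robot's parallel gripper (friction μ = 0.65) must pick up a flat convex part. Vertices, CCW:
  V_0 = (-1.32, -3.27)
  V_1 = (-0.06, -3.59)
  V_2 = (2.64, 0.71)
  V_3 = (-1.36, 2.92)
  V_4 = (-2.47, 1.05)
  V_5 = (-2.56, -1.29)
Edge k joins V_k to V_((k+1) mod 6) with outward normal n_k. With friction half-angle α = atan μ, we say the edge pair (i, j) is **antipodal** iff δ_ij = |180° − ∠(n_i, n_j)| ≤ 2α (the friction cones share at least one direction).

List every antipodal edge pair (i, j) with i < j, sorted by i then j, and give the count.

α = atan 0.65 = 33.02°;  2α = 66.05°
n_0 = (-0.2462, -0.9692)
n_1 = (+0.8469, -0.5318)
n_2 = (+0.4836, +0.8753)
n_3 = (-0.8599, +0.5104)
n_4 = (-0.9993, +0.0384)
n_5 = (-0.8475, -0.5308)
  (0,1): δ = 107.87°  ·
  (0,2): δ = 14.67°  ✓
  (0,3): δ = 73.56°  ·
  (0,4): δ = 102.05°  ·
  (0,5): δ = 136.31°  ·
  (1,2): δ = 86.80°  ·
  (1,3): δ = 1.43°  ✓
  (1,4): δ = 29.92°  ✓
  (1,5): δ = 64.18°  ✓
  (2,3): δ = 91.77°  ·
  (2,4): δ = 63.28°  ✓
  (2,5): δ = 29.02°  ✓
  (3,4): δ = 151.51°  ·
  (3,5): δ = 117.25°  ·
  (4,5): δ = 145.74°  ·
antipodal pairs: 6

count = 6; pairs: (0,2), (1,3), (1,4), (1,5), (2,4), (2,5)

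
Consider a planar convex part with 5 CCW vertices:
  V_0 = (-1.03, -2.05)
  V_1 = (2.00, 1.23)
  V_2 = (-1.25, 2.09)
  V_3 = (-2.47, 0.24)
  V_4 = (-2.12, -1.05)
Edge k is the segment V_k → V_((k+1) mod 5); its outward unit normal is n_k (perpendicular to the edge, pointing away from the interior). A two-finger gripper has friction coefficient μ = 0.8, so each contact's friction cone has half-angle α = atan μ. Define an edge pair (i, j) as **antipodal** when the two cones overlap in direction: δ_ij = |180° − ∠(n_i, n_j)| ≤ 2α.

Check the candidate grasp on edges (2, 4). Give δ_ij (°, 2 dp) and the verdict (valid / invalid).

α = atan 0.8 = 38.66°;  2α = 77.32°
edge 2: e_2 = (-1.22, -1.85);  n_2 = (-0.8348, +0.5505)
edge 4: e_4 = (+1.09, -1.00);  n_4 = (-0.6760, -0.7369)
∠(n_2, n_4) = 80.87°
δ = |180° − 80.87°| = 99.13°
99.13° > 2α = 77.32°  →  invalid

δ = 99.13°, invalid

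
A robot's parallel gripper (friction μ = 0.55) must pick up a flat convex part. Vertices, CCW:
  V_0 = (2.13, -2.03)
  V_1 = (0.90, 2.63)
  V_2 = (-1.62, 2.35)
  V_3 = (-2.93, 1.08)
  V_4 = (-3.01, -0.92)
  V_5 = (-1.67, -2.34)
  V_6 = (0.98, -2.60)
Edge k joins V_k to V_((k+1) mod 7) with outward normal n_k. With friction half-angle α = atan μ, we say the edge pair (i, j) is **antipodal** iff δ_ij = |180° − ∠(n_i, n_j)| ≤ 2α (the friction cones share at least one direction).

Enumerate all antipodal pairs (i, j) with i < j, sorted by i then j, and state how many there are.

count = 7; pairs: (0,3), (0,4), (1,4), (1,5), (1,6), (2,5), (2,6)

α = atan 0.55 = 28.81°;  2α = 57.62°
n_0 = (+0.9669, +0.2552)
n_1 = (-0.1104, +0.9939)
n_2 = (-0.6961, +0.7180)
n_3 = (-0.9992, +0.0400)
n_4 = (-0.7273, -0.6863)
n_5 = (-0.0976, -0.9952)
n_6 = (+0.4441, -0.8960)
  (0,1): δ = 98.45°  ·
  (0,2): δ = 60.67°  ·
  (0,3): δ = 17.08°  ✓
  (0,4): δ = 28.55°  ✓
  (0,5): δ = 69.61°  ·
  (0,6): δ = 101.58°  ·
  (1,2): δ = 142.23°  ·
  (1,3): δ = 98.63°  ·
  (1,4): δ = 53.00°  ✓
  (1,5): δ = 11.94°  ✓
  (1,6): δ = 20.03°  ✓
  (2,3): δ = 136.40°  ·
  (2,4): δ = 90.77°  ·
  (2,5): δ = 49.72°  ✓
  (2,6): δ = 17.75°  ✓
  (3,4): δ = 134.37°  ·
  (3,5): δ = 93.31°  ·
  (3,6): δ = 61.34°  ·
  (4,5): δ = 138.94°  ·
  (4,6): δ = 106.97°  ·
  (5,6): δ = 148.03°  ·
antipodal pairs: 7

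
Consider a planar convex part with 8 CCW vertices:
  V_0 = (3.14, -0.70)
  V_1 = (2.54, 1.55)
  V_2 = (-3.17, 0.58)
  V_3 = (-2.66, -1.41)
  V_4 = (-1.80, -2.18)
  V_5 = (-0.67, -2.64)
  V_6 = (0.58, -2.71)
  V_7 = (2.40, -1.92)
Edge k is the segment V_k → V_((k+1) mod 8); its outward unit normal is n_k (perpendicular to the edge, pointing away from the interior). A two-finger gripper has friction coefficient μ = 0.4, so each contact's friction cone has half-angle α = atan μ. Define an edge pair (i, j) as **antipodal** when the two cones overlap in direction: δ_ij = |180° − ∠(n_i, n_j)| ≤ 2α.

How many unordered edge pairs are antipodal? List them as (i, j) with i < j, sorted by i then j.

α = atan 0.4 = 21.80°;  2α = 43.60°
n_0 = (+0.9662, +0.2577)
n_1 = (-0.1675, +0.9859)
n_2 = (-0.9687, -0.2483)
n_3 = (-0.6670, -0.7450)
n_4 = (-0.3770, -0.9262)
n_5 = (-0.0559, -0.9984)
n_6 = (+0.3982, -0.9173)
n_7 = (+0.8550, -0.5186)
  (0,1): δ = 95.29°  ·
  (0,2): δ = 0.56°  ✓
  (0,3): δ = 33.23°  ✓
  (0,4): δ = 52.92°  ·
  (0,5): δ = 71.86°  ·
  (0,6): δ = 98.53°  ·
  (0,7): δ = 133.83°  ·
  (1,2): δ = 85.27°  ·
  (1,3): δ = 51.48°  ·
  (1,4): δ = 31.79°  ✓
  (1,5): δ = 12.85°  ✓
  (1,6): δ = 13.82°  ✓
  (1,7): δ = 49.12°  ·
  (2,3): δ = 146.21°  ·
  (2,4): δ = 126.52°  ·
  (2,5): δ = 107.58°  ·
  (2,6): δ = 80.91°  ·
  (2,7): δ = 45.61°  ·
  (3,4): δ = 160.31°  ·
  (3,5): δ = 141.37°  ·
  (3,6): δ = 114.70°  ·
  (3,7): δ = 79.40°  ·
  (4,5): δ = 161.05°  ·
  (4,6): δ = 134.39°  ·
  (4,7): δ = 99.09°  ·
  (5,6): δ = 153.33°  ·
  (5,7): δ = 118.03°  ·
  (6,7): δ = 144.70°  ·
antipodal pairs: 5

count = 5; pairs: (0,2), (0,3), (1,4), (1,5), (1,6)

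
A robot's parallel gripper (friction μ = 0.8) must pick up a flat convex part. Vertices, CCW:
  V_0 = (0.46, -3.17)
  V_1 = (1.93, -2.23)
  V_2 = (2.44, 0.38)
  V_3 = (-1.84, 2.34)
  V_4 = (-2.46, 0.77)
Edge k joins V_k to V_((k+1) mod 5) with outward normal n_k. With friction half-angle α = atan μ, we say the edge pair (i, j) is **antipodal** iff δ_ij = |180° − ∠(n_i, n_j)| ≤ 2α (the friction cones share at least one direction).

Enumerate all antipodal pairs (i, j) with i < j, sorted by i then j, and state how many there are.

count = 5; pairs: (0,2), (0,3), (1,3), (1,4), (2,4)

α = atan 0.8 = 38.66°;  2α = 77.32°
n_0 = (+0.5387, -0.8425)
n_1 = (+0.9814, -0.1918)
n_2 = (+0.4164, +0.9092)
n_3 = (-0.9301, +0.3673)
n_4 = (-0.8034, -0.5954)
  (0,1): δ = 133.65°  ·
  (0,2): δ = 57.20°  ✓
  (0,3): δ = 35.85°  ✓
  (0,4): δ = 93.95°  ·
  (1,2): δ = 103.55°  ·
  (1,3): δ = 10.49°  ✓
  (1,4): δ = 47.60°  ✓
  (2,3): δ = 86.94°  ·
  (2,4): δ = 28.85°  ✓
  (3,4): δ = 121.91°  ·
antipodal pairs: 5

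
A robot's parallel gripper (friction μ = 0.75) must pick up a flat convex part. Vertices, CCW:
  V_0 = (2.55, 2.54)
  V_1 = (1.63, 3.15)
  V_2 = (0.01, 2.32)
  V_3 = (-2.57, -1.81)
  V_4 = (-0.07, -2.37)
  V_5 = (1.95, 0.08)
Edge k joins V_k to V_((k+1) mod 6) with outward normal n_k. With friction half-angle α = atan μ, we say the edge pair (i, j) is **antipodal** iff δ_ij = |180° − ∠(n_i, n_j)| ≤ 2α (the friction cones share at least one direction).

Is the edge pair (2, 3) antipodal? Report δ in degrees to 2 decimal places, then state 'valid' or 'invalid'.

α = atan 0.75 = 36.87°;  2α = 73.74°
edge 2: e_2 = (-2.58, -4.13);  n_2 = (-0.8481, +0.5298)
edge 3: e_3 = (+2.50, -0.56);  n_3 = (-0.2186, -0.9758)
∠(n_2, n_3) = 109.37°
δ = |180° − 109.37°| = 70.63°
70.63° ≤ 2α = 73.74°  →  valid

δ = 70.63°, valid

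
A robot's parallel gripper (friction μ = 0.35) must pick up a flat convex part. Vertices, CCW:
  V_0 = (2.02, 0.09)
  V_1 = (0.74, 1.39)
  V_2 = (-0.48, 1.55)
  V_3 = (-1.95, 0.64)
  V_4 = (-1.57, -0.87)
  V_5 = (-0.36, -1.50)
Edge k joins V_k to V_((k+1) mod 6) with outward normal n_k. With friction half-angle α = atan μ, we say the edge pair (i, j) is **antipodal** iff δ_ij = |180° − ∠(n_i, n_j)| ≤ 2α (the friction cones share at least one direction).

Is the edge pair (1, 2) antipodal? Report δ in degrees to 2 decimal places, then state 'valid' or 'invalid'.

α = atan 0.35 = 19.29°;  2α = 38.58°
edge 1: e_1 = (-1.22, +0.16);  n_1 = (+0.1300, +0.9915)
edge 2: e_2 = (-1.47, -0.91);  n_2 = (-0.5264, +0.8503)
∠(n_1, n_2) = 39.23°
δ = |180° − 39.23°| = 140.77°
140.77° > 2α = 38.58°  →  invalid

δ = 140.77°, invalid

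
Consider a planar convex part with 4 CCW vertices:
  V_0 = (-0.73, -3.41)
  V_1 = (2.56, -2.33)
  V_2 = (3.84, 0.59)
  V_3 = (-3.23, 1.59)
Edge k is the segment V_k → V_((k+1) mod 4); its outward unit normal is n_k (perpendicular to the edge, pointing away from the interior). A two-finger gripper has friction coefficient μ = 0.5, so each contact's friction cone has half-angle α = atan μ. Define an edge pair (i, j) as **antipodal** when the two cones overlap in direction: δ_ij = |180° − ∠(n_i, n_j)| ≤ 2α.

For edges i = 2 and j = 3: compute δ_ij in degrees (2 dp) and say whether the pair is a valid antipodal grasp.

δ = 55.38°, invalid

α = atan 0.5 = 26.57°;  2α = 53.13°
edge 2: e_2 = (-7.07, +1.00);  n_2 = (+0.1400, +0.9901)
edge 3: e_3 = (+2.50, -5.00);  n_3 = (-0.8944, -0.4472)
∠(n_2, n_3) = 124.62°
δ = |180° − 124.62°| = 55.38°
55.38° > 2α = 53.13°  →  invalid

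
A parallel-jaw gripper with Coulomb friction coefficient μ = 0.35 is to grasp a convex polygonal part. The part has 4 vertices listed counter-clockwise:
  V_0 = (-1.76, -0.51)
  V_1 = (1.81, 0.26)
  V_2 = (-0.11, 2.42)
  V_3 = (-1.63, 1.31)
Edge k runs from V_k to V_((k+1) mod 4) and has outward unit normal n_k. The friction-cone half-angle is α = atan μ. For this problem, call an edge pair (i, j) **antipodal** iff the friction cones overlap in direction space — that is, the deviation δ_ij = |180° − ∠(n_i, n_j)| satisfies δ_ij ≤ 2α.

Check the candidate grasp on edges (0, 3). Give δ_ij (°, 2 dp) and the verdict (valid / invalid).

α = atan 0.35 = 19.29°;  2α = 38.58°
edge 0: e_0 = (+3.57, +0.77);  n_0 = (+0.2108, -0.9775)
edge 3: e_3 = (-0.13, -1.82);  n_3 = (-0.9975, +0.0712)
∠(n_0, n_3) = 106.26°
δ = |180° − 106.26°| = 73.74°
73.74° > 2α = 38.58°  →  invalid

δ = 73.74°, invalid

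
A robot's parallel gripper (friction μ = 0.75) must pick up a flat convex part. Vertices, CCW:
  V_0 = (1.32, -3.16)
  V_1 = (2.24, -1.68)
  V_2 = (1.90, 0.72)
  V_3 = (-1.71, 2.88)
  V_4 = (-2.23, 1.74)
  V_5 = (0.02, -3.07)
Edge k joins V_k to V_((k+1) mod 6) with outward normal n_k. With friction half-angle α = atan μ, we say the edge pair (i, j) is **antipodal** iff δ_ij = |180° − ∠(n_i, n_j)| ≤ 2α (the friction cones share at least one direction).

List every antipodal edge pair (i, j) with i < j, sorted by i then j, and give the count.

count = 7; pairs: (0,3), (0,4), (1,3), (1,4), (2,4), (2,5), (3,5)

α = atan 0.75 = 36.87°;  2α = 73.74°
n_0 = (+0.8493, -0.5279)
n_1 = (+0.9901, +0.1403)
n_2 = (+0.5134, +0.8581)
n_3 = (-0.9098, +0.4150)
n_4 = (-0.9058, -0.4237)
n_5 = (-0.0691, -0.9976)
  (0,1): δ = 140.07°  ·
  (0,2): δ = 89.03°  ·
  (0,3): δ = 7.35°  ✓
  (0,4): δ = 56.94°  ✓
  (0,5): δ = 117.91°  ·
  (1,2): δ = 128.96°  ·
  (1,3): δ = 32.58°  ✓
  (1,4): δ = 17.01°  ✓
  (1,5): δ = 77.98°  ·
  (2,3): δ = 83.63°  ·
  (2,4): δ = 34.04°  ✓
  (2,5): δ = 26.93°  ✓
  (3,4): δ = 130.41°  ·
  (3,5): δ = 69.44°  ✓
  (4,5): δ = 119.03°  ·
antipodal pairs: 7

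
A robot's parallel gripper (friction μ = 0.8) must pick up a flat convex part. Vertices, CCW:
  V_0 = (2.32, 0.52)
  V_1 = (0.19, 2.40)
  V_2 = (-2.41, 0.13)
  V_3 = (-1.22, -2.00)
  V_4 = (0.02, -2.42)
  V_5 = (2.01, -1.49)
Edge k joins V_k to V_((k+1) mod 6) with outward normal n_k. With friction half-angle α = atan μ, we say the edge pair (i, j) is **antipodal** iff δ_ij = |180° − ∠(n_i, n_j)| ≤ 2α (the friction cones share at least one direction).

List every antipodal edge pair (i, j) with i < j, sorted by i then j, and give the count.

count = 7; pairs: (0,2), (0,3), (0,4), (1,3), (1,4), (1,5), (2,5)

α = atan 0.8 = 38.66°;  2α = 77.32°
n_0 = (+0.6617, +0.7497)
n_1 = (-0.6577, +0.7533)
n_2 = (-0.8730, -0.4877)
n_3 = (-0.3208, -0.9471)
n_4 = (+0.4234, -0.9060)
n_5 = (+0.9883, -0.1524)
  (0,1): δ = 97.44°  ·
  (0,2): δ = 19.38°  ✓
  (0,3): δ = 22.72°  ✓
  (0,4): δ = 66.48°  ✓
  (0,5): δ = 122.66°  ·
  (1,2): δ = 101.93°  ·
  (1,3): δ = 59.84°  ✓
  (1,4): δ = 16.08°  ✓
  (1,5): δ = 40.11°  ✓
  (2,3): δ = 137.90°  ·
  (2,4): δ = 94.14°  ·
  (2,5): δ = 37.96°  ✓
  (3,4): δ = 136.24°  ·
  (3,5): δ = 80.06°  ·
  (4,5): δ = 123.82°  ·
antipodal pairs: 7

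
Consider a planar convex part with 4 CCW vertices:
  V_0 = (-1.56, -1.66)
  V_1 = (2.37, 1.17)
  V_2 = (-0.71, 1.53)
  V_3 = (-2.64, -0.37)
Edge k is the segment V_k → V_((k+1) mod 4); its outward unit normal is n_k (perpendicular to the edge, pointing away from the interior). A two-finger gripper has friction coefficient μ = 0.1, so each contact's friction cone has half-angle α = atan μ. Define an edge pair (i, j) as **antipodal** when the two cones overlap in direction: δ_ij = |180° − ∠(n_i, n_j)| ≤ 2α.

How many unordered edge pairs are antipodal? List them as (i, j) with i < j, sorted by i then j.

α = atan 0.1 = 5.71°;  2α = 11.42°
n_0 = (+0.5844, -0.8115)
n_1 = (+0.1161, +0.9932)
n_2 = (-0.7015, +0.7126)
n_3 = (-0.7668, -0.6419)
  (0,1): δ = 42.42°  ·
  (0,2): δ = 8.79°  ✓
  (0,3): δ = 94.18°  ·
  (1,2): δ = 128.78°  ·
  (1,3): δ = 43.40°  ·
  (2,3): δ = 94.61°  ·
antipodal pairs: 1

count = 1; pairs: (0,2)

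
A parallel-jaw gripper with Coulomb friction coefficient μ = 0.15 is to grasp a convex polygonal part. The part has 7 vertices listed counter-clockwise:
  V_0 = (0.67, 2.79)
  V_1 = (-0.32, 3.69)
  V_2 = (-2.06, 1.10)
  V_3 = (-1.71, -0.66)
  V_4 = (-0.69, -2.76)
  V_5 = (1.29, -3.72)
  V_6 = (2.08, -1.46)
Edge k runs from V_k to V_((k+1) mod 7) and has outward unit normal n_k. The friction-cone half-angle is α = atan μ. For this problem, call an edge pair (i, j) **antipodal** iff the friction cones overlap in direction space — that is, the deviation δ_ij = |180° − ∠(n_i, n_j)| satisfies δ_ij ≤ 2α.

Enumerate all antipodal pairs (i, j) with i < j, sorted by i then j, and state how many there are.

count = 4; pairs: (0,4), (1,5), (2,6), (3,6)

α = atan 0.15 = 8.53°;  2α = 17.06°
n_0 = (+0.6727, +0.7399)
n_1 = (-0.8301, +0.5577)
n_2 = (-0.9808, -0.1950)
n_3 = (-0.8995, -0.4369)
n_4 = (-0.4363, -0.8998)
n_5 = (+0.9440, -0.3300)
n_6 = (+0.9491, +0.3149)
  (0,1): δ = 81.62°  ·
  (0,2): δ = 36.48°  ·
  (0,3): δ = 21.82°  ·
  (0,4): δ = 16.41°  ✓
  (0,5): δ = 113.01°  ·
  (0,6): δ = 150.63°  ·
  (1,2): δ = 134.86°  ·
  (1,3): δ = 120.20°  ·
  (1,4): δ = 81.97°  ·
  (1,5): δ = 14.63°  ✓
  (1,6): δ = 52.25°  ·
  (2,3): δ = 165.34°  ·
  (2,4): δ = 127.11°  ·
  (2,5): δ = 30.51°  ·
  (2,6): δ = 7.11°  ✓
  (3,4): δ = 141.77°  ·
  (3,5): δ = 45.17°  ·
  (3,6): δ = 7.55°  ✓
  (4,5): δ = 83.40°  ·
  (4,6): δ = 45.78°  ·
  (5,6): δ = 142.38°  ·
antipodal pairs: 4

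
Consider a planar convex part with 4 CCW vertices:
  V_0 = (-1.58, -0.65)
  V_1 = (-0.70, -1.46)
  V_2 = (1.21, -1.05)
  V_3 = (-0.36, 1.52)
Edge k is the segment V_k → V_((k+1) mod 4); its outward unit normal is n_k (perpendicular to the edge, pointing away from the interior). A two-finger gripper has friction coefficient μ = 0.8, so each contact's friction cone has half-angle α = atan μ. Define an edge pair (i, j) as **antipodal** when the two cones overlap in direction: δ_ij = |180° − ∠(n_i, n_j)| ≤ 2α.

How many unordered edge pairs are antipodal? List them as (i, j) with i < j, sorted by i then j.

count = 4; pairs: (0,2), (1,2), (1,3), (2,3)

α = atan 0.8 = 38.66°;  2α = 77.32°
n_0 = (-0.6772, -0.7358)
n_1 = (+0.2099, -0.9777)
n_2 = (+0.8534, +0.5213)
n_3 = (-0.8717, +0.4901)
  (0,1): δ = 125.26°  ·
  (0,2): δ = 15.95°  ✓
  (0,3): δ = 103.28°  ·
  (1,2): δ = 70.69°  ✓
  (1,3): δ = 48.54°  ✓
  (2,3): δ = 60.77°  ✓
antipodal pairs: 4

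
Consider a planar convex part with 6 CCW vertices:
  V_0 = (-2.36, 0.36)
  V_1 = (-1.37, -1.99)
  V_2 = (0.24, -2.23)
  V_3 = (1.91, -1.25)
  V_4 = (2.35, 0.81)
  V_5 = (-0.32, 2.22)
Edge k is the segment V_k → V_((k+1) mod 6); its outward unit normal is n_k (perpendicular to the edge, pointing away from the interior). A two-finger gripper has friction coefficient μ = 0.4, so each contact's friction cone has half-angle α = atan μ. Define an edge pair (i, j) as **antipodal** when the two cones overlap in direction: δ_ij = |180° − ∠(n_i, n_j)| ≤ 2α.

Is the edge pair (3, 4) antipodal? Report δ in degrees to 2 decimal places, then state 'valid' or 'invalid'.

δ = 105.78°, invalid

α = atan 0.4 = 21.80°;  2α = 43.60°
edge 3: e_3 = (+0.44, +2.06);  n_3 = (+0.9779, -0.2089)
edge 4: e_4 = (-2.67, +1.41);  n_4 = (+0.4670, +0.8843)
∠(n_3, n_4) = 74.22°
δ = |180° − 74.22°| = 105.78°
105.78° > 2α = 43.60°  →  invalid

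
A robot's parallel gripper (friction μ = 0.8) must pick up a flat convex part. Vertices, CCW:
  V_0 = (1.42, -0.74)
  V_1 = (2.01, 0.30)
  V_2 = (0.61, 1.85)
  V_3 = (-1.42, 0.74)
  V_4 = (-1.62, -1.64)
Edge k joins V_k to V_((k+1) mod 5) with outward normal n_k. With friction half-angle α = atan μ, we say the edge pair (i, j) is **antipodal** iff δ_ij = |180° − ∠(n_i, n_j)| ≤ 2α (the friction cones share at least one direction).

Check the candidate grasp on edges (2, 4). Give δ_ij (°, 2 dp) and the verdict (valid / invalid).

α = atan 0.8 = 38.66°;  2α = 77.32°
edge 2: e_2 = (-2.03, -1.11);  n_2 = (-0.4798, +0.8774)
edge 4: e_4 = (+3.04, +0.90);  n_4 = (+0.2839, -0.9589)
∠(n_2, n_4) = 167.82°
δ = |180° − 167.82°| = 12.18°
12.18° ≤ 2α = 77.32°  →  valid

δ = 12.18°, valid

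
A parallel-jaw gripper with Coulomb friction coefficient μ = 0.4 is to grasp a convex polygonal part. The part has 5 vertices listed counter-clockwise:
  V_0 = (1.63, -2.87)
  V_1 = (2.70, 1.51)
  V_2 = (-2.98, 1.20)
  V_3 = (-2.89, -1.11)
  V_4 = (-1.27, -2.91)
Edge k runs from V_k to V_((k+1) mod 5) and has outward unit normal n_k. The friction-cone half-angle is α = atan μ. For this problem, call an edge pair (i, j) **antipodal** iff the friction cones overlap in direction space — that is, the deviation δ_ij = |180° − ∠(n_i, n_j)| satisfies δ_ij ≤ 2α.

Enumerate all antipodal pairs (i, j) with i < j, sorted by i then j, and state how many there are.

count = 2; pairs: (0,2), (1,4)

α = atan 0.4 = 21.80°;  2α = 43.60°
n_0 = (+0.9714, -0.2373)
n_1 = (-0.0545, +0.9985)
n_2 = (-0.9992, -0.0389)
n_3 = (-0.7433, -0.6690)
n_4 = (+0.0138, -0.9999)
  (0,1): δ = 73.15°  ·
  (0,2): δ = 15.96°  ✓
  (0,3): δ = 55.72°  ·
  (0,4): δ = 104.52°  ·
  (1,2): δ = 90.89°  ·
  (1,3): δ = 51.14°  ·
  (1,4): δ = 2.33°  ✓
  (2,3): δ = 140.24°  ·
  (2,4): δ = 91.44°  ·
  (3,4): δ = 131.20°  ·
antipodal pairs: 2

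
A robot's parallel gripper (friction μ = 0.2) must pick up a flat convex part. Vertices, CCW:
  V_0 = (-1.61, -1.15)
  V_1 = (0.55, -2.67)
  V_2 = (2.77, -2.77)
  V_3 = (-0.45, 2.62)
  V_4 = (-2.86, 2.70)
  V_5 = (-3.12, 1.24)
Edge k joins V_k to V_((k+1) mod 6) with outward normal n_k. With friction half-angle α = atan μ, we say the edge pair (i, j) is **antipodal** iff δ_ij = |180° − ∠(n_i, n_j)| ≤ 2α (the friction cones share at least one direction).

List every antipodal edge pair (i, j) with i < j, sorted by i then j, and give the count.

count = 2; pairs: (1,3), (2,5)

α = atan 0.2 = 11.31°;  2α = 22.62°
n_0 = (-0.5755, -0.8178)
n_1 = (-0.0450, -0.9990)
n_2 = (+0.8585, +0.5129)
n_3 = (+0.0332, +0.9994)
n_4 = (-0.9845, +0.1753)
n_5 = (-0.8454, -0.5341)
  (0,1): δ = 147.44°  ·
  (0,2): δ = 24.01°  ·
  (0,3): δ = 33.23°  ·
  (0,4): δ = 115.04°  ·
  (0,5): δ = 157.42°  ·
  (1,2): δ = 56.57°  ·
  (1,3): δ = 0.68°  ✓
  (1,4): δ = 82.48°  ·
  (1,5): δ = 124.86°  ·
  (2,3): δ = 122.76°  ·
  (2,4): δ = 40.95°  ·
  (2,5): δ = 1.43°  ✓
  (3,4): δ = 98.20°  ·
  (3,5): δ = 55.81°  ·
  (4,5): δ = 137.62°  ·
antipodal pairs: 2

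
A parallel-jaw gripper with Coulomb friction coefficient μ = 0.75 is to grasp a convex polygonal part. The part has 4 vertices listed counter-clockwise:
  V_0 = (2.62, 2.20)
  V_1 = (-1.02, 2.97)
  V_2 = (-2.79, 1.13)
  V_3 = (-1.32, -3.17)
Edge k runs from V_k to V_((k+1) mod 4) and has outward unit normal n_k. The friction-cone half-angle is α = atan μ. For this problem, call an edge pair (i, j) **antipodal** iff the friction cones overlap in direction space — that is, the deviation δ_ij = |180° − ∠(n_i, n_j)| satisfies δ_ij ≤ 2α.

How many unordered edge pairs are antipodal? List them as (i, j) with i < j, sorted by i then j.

α = atan 0.75 = 36.87°;  2α = 73.74°
n_0 = (+0.2070, +0.9783)
n_1 = (-0.7207, +0.6933)
n_2 = (-0.9462, -0.3235)
n_3 = (+0.8063, -0.5916)
  (0,1): δ = 121.94°  ·
  (0,2): δ = 59.18°  ✓
  (0,3): δ = 65.68°  ✓
  (1,2): δ = 117.24°  ·
  (1,3): δ = 7.62°  ✓
  (2,3): δ = 55.14°  ✓
antipodal pairs: 4

count = 4; pairs: (0,2), (0,3), (1,3), (2,3)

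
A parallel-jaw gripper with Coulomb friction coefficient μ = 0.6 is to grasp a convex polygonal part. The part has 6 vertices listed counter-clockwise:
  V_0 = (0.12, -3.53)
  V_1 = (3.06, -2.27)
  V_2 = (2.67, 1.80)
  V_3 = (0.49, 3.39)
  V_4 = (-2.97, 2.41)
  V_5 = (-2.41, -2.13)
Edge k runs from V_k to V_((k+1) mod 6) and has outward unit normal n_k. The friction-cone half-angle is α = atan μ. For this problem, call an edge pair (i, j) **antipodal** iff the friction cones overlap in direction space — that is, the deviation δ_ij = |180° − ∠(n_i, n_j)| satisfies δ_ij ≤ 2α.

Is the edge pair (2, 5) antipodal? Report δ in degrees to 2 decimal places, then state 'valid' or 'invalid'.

α = atan 0.6 = 30.96°;  2α = 61.93°
edge 2: e_2 = (-2.18, +1.59);  n_2 = (+0.5893, +0.8079)
edge 5: e_5 = (+2.53, -1.40);  n_5 = (-0.4842, -0.8750)
∠(n_2, n_5) = 172.85°
δ = |180° − 172.85°| = 7.15°
7.15° ≤ 2α = 61.93°  →  valid

δ = 7.15°, valid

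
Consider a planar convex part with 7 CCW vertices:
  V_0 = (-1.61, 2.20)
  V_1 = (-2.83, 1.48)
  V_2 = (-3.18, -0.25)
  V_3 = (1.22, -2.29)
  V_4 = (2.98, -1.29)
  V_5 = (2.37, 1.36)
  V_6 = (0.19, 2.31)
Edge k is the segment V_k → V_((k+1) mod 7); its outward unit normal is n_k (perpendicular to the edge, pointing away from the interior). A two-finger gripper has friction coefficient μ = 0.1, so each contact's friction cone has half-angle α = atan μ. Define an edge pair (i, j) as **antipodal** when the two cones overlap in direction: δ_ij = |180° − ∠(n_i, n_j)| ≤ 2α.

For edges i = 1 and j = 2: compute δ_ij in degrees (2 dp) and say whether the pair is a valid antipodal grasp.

α = atan 0.1 = 5.71°;  2α = 11.42°
edge 1: e_1 = (-0.35, -1.73);  n_1 = (-0.9801, +0.1983)
edge 2: e_2 = (+4.40, -2.04);  n_2 = (-0.4206, -0.9072)
∠(n_1, n_2) = 76.56°
δ = |180° − 76.56°| = 103.44°
103.44° > 2α = 11.42°  →  invalid

δ = 103.44°, invalid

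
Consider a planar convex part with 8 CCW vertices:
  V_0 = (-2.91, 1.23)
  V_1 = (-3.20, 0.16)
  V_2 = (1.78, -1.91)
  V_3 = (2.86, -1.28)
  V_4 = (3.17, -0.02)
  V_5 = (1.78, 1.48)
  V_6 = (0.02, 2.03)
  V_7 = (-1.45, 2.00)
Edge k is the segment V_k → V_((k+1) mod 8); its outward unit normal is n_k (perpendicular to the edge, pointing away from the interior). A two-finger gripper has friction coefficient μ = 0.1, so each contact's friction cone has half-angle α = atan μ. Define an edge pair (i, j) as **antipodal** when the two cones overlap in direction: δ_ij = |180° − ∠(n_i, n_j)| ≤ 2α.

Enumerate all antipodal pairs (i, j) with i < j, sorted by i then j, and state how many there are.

count = 3; pairs: (0,3), (1,5), (2,7)

α = atan 0.1 = 5.71°;  2α = 11.42°
n_0 = (-0.9652, +0.2616)
n_1 = (-0.3838, -0.9234)
n_2 = (+0.5039, -0.8638)
n_3 = (+0.9710, -0.2389)
n_4 = (+0.7335, +0.6797)
n_5 = (+0.2983, +0.9545)
n_6 = (-0.0204, +0.9998)
n_7 = (-0.4665, +0.8845)
  (0,1): δ = 97.41°  ·
  (0,2): δ = 44.58°  ·
  (0,3): δ = 1.34°  ✓
  (0,4): δ = 57.98°  ·
  (0,5): δ = 87.81°  ·
  (0,6): δ = 106.33°  ·
  (0,7): δ = 132.97°  ·
  (1,2): δ = 127.17°  ·
  (1,3): δ = 81.25°  ·
  (1,4): δ = 24.61°  ·
  (1,5): δ = 5.22°  ✓
  (1,6): δ = 23.74°  ·
  (1,7): δ = 50.38°  ·
  (2,3): δ = 134.08°  ·
  (2,4): δ = 77.44°  ·
  (2,5): δ = 47.61°  ·
  (2,6): δ = 29.09°  ·
  (2,7): δ = 2.45°  ✓
  (3,4): δ = 123.36°  ·
  (3,5): δ = 93.53°  ·
  (3,6): δ = 75.01°  ·
  (3,7): δ = 48.37°  ·
  (4,5): δ = 150.17°  ·
  (4,6): δ = 131.65°  ·
  (4,7): δ = 105.01°  ·
  (5,6): δ = 161.48°  ·
  (5,7): δ = 134.84°  ·
  (6,7): δ = 153.36°  ·
antipodal pairs: 3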